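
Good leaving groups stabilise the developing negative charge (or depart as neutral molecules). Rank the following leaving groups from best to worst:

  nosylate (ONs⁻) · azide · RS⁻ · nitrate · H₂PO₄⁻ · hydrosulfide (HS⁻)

Leaving-group ability tracks the stability of the departed species; conjugate-acid pKₐ is the usual yardstick (lower pKₐ → better LG).
nosylate (ONs⁻): pKₐ(p-O₂NC₆H₄SO₃H) ≈ -3.5
nitrate: pKₐ(HNO₃) ≈ -1.3
H₂PO₄⁻: pKₐ(H₃PO₄) ≈ 2.1
azide: pKₐ(HN₃) ≈ 4.7 — linear, resonance-stabilised
hydrosulfide (HS⁻): pKₐ(H₂S) ≈ 7
RS⁻: pKₐ(RSH (a thiol)) ≈ 10.5

nosylate (ONs⁻) > nitrate > H₂PO₄⁻ > azide > hydrosulfide (HS⁻) > RS⁻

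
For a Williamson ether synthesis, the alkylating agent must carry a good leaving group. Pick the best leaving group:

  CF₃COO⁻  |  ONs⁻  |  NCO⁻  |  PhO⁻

ONs⁻

ONs⁻: pKₐ(p-O₂NC₆H₄SO₃H) ≈ -3.5
CF₃COO⁻: pKₐ(CF₃COOH) ≈ 0.2
NCO⁻: pKₐ(HOCN) ≈ 3.5
PhO⁻: pKₐ(C₆H₅OH (phenol)) ≈ 10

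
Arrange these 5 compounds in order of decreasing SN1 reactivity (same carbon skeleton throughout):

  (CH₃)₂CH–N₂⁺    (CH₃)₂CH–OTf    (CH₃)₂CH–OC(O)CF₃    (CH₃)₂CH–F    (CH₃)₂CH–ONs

(CH₃)₂CH–N₂⁺ > (CH₃)₂CH–OTf > (CH₃)₂CH–ONs > (CH₃)₂CH–OC(O)CF₃ > (CH₃)₂CH–F

With the same alkyl group throughout, only the leaving group differentiates the rates.
A good leaving group is a weak base: the lower the pKₐ of its conjugate acid, the more readily it departs.
(CH₃)₂CH–N₂⁺ loses N₂: no meaningful conjugate acid; N₂ departs as an exceptionally stable neutral molecule
(CH₃)₂CH–OTf loses OTf⁻: pKₐ(CF₃SO₃H (triflic acid)) ≈ -14
(CH₃)₂CH–ONs loses ONs⁻: pKₐ(p-O₂NC₆H₄SO₃H) ≈ -3.5
(CH₃)₂CH–OC(O)CF₃ loses CF₃COO⁻: pKₐ(CF₃COOH) ≈ 0.2
(CH₃)₂CH–F loses F⁻: pKₐ(HF) ≈ 3.2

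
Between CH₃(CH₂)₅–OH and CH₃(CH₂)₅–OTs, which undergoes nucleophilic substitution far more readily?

CH₃(CH₂)₅–OTs

From CH₃(CH₂)₅–OH the departing group would be OH⁻ (pKₐ(H₂O) ≈ 15.7). Strong base; essentially never leaves without prior activation.
From CH₃(CH₂)₅–OTs the leaving group is OTs⁻ (pKₐ(p-CH₃C₆H₄SO₃H (TsOH)) ≈ -2.8). Resonance-delocalised arenesulfonate.
(In practice CH₃(CH₂)₅–OTs is made from CH₃(CH₂)₅–OH by treatment with TsCl / pyridine, converting the hydroxyl into a tosylate.)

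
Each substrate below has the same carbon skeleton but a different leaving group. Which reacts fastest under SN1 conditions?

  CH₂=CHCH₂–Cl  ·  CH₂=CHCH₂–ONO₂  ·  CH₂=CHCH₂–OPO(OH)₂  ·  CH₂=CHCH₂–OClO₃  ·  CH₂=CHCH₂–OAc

CH₂=CHCH₂–OClO₃

The skeletons are identical, so relative rate is governed entirely by leaving-group ability.
Leaving-group ability tracks the stability of the departed species; conjugate-acid pKₐ is the usual yardstick (lower pKₐ → better LG).
CH₂=CHCH₂–OClO₃ loses ClO₄⁻: pKₐ(HClO₄) ≈ -10
CH₂=CHCH₂–Cl loses Cl⁻: pKₐ(HCl) ≈ -7
CH₂=CHCH₂–ONO₂ loses NO₃⁻: pKₐ(HNO₃) ≈ -1.3
CH₂=CHCH₂–OPO(OH)₂ loses H₂PO₄⁻: pKₐ(H₃PO₄) ≈ 2.1
CH₂=CHCH₂–OAc loses AcO⁻: pKₐ(CH₃COOH) ≈ 4.8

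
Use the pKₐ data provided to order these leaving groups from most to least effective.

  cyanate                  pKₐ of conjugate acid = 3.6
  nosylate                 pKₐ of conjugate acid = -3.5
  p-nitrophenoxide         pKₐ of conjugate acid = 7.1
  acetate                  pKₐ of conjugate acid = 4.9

nosylate > cyanate > acetate > p-nitrophenoxide

Lower conjugate-acid pKₐ ⇒ weaker base ⇒ better leaving group.
Sorting by the given values: nosylate (-3.5), cyanate (3.6), acetate (4.9), p-nitrophenoxide (7.1).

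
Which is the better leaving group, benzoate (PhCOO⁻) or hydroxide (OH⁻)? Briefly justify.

benzoate (PhCOO⁻)

benzoate (PhCOO⁻) is the better leaving group.
pKₐ(C₆H₅COOH) ≈ 4.2 versus pKₐ(H₂O) ≈ 15.7: benzoate (PhCOO⁻) is the much weaker base.
Aryl carboxylate.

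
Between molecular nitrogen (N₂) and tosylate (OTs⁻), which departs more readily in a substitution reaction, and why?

molecular nitrogen (N₂)

molecular nitrogen (N₂) is the better leaving group.
N₂ is the ultimate leaving group — it departs as an exceptionally stable neutral molecule, whereas tosylate (OTs⁻) (pKₐ(p-CH₃C₆H₄SO₃H (TsOH)) ≈ -2.8) is far more basic.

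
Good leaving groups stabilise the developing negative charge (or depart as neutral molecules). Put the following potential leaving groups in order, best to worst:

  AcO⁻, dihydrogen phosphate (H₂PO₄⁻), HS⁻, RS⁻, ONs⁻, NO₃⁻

ONs⁻ > NO₃⁻ > dihydrogen phosphate (H₂PO₄⁻) > AcO⁻ > HS⁻ > RS⁻

Rank by basicity of the departing species: weakest base leaves most easily.
ONs⁻: pKₐ(p-O₂NC₆H₄SO₃H) ≈ -3.5
NO₃⁻: pKₐ(HNO₃) ≈ -1.3
dihydrogen phosphate (H₂PO₄⁻): pKₐ(H₃PO₄) ≈ 2.1
AcO⁻: pKₐ(CH₃COOH) ≈ 4.8
HS⁻: pKₐ(H₂S) ≈ 7
RS⁻: pKₐ(RSH (a thiol)) ≈ 10.5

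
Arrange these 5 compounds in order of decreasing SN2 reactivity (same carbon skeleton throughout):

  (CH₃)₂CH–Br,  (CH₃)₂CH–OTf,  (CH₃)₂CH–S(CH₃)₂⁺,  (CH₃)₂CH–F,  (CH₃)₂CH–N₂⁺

(CH₃)₂CH–N₂⁺ > (CH₃)₂CH–OTf > (CH₃)₂CH–Br > (CH₃)₂CH–S(CH₃)₂⁺ > (CH₃)₂CH–F

Same R in every case — rank the leaving groups.
The more stable X⁻ (or X) is on its own — i.e. the weaker a base it is — the better a leaving group it makes.
(CH₃)₂CH–N₂⁺ loses N₂: no meaningful conjugate acid; N₂ departs as an exceptionally stable neutral molecule
(CH₃)₂CH–OTf loses OTf⁻: pKₐ(CF₃SO₃H (triflic acid)) ≈ -14
(CH₃)₂CH–Br loses Br⁻: pKₐ(HBr) ≈ -9
(CH₃)₂CH–S(CH₃)₂⁺ loses SR'₂: pKₐ(R'₂SH⁺) ≈ -7
(CH₃)₂CH–F loses F⁻: pKₐ(HF) ≈ 3.2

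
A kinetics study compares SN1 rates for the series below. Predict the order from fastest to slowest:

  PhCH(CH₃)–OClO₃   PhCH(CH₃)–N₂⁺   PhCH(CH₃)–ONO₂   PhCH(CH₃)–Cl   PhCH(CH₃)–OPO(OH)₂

PhCH(CH₃)–N₂⁺ > PhCH(CH₃)–OClO₃ > PhCH(CH₃)–Cl > PhCH(CH₃)–ONO₂ > PhCH(CH₃)–OPO(OH)₂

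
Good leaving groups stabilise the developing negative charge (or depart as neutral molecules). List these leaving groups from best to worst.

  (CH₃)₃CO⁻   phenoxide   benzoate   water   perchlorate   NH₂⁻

perchlorate > water > benzoate > phenoxide > (CH₃)₃CO⁻ > NH₂⁻

Leaving-group ability tracks the stability of the departed species; conjugate-acid pKₐ is the usual yardstick (lower pKₐ → better LG).
perchlorate: pKₐ(HClO₄) ≈ -10
water: pKₐ(H₃O⁺) ≈ -1.7
benzoate: pKₐ(C₆H₅COOH) ≈ 4.2
phenoxide: pKₐ(C₆H₅OH (phenol)) ≈ 10
(CH₃)₃CO⁻: pKₐ(t-BuOH) ≈ 18
NH₂⁻: pKₐ(NH₃) ≈ 38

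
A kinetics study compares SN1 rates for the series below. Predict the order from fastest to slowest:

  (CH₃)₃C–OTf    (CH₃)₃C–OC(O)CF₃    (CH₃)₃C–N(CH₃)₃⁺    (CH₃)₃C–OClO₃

With the same alkyl group throughout, only the leaving group differentiates the rates.
A good leaving group is a weak base: the lower the pKₐ of its conjugate acid, the more readily it departs.
(CH₃)₃C–OTf loses OTf⁻: pKₐ(CF₃SO₃H (triflic acid)) ≈ -14
(CH₃)₃C–OClO₃ loses ClO₄⁻: pKₐ(HClO₄) ≈ -10
(CH₃)₃C–OC(O)CF₃ loses CF₃COO⁻: pKₐ(CF₃COOH) ≈ 0.2
(CH₃)₃C–N(CH₃)₃⁺ loses NR'₃: pKₐ(R'₃NH⁺) ≈ 10.7

(CH₃)₃C–OTf > (CH₃)₃C–OClO₃ > (CH₃)₃C–OC(O)CF₃ > (CH₃)₃C–N(CH₃)₃⁺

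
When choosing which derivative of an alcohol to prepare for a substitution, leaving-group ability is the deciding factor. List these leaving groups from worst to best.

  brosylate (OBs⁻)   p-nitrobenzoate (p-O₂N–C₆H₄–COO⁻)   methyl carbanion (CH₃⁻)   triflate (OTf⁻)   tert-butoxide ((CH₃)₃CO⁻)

Rank by basicity of the departing species: weakest base leaves most easily.
triflate (OTf⁻): pKₐ(CF₃SO₃H (triflic acid)) ≈ -14
brosylate (OBs⁻): pKₐ(p-BrC₆H₄SO₃H) ≈ -2.8
p-nitrobenzoate (p-O₂N–C₆H₄–COO⁻): pKₐ(p-nitrobenzoic acid) ≈ 3.4 — electron-withdrawing nitro group stabilises the carboxylate
tert-butoxide ((CH₃)₃CO⁻): pKₐ(t-BuOH) ≈ 18 — bulky, strongly basic alkoxide
methyl carbanion (CH₃⁻): pKₐ(CH₄) ≈ 48
Listed from poorest to best leaving group as asked.

methyl carbanion (CH₃⁻) < tert-butoxide ((CH₃)₃CO⁻) < p-nitrobenzoate (p-O₂N–C₆H₄–COO⁻) < brosylate (OBs⁻) < triflate (OTf⁻)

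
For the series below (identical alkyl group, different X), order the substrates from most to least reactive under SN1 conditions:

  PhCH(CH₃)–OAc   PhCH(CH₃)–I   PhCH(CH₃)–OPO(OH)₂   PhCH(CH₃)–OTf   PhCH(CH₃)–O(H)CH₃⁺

With the same alkyl group throughout, only the leaving group differentiates the rates.
Rank by basicity of the departing species: weakest base leaves most easily.
PhCH(CH₃)–OTf loses OTf⁻: pKₐ(CF₃SO₃H (triflic acid)) ≈ -14
PhCH(CH₃)–I loses I⁻: pKₐ(HI) ≈ -10
PhCH(CH₃)–O(H)CH₃⁺ loses R'OH: pKₐ(R'OH₂⁺) ≈ -2.4
PhCH(CH₃)–OPO(OH)₂ loses H₂PO₄⁻: pKₐ(H₃PO₄) ≈ 2.1
PhCH(CH₃)–OAc loses AcO⁻: pKₐ(CH₃COOH) ≈ 4.8

PhCH(CH₃)–OTf > PhCH(CH₃)–I > PhCH(CH₃)–O(H)CH₃⁺ > PhCH(CH₃)–OPO(OH)₂ > PhCH(CH₃)–OAc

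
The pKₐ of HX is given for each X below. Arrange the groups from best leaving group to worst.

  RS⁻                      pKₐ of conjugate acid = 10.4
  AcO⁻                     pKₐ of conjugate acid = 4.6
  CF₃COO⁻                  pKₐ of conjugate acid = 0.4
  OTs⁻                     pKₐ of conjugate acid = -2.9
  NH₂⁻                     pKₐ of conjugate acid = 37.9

Lower conjugate-acid pKₐ ⇒ weaker base ⇒ better leaving group.
Sorting by the given values: OTs⁻ (-2.9), CF₃COO⁻ (0.4), AcO⁻ (4.6), RS⁻ (10.4), NH₂⁻ (37.9).

OTs⁻ > CF₃COO⁻ > AcO⁻ > RS⁻ > NH₂⁻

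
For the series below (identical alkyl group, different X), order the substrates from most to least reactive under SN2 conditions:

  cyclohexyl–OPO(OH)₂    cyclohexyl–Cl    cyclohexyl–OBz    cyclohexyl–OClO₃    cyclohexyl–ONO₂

Identical carbon frameworks mean the comparison reduces to leaving-group quality.
Leaving-group ability tracks the stability of the departed species; conjugate-acid pKₐ is the usual yardstick (lower pKₐ → better LG).
cyclohexyl–OClO₃ loses ClO₄⁻: pKₐ(HClO₄) ≈ -10
cyclohexyl–Cl loses Cl⁻: pKₐ(HCl) ≈ -7
cyclohexyl–ONO₂ loses NO₃⁻: pKₐ(HNO₃) ≈ -1.3
cyclohexyl–OPO(OH)₂ loses H₂PO₄⁻: pKₐ(H₃PO₄) ≈ 2.1
cyclohexyl–OBz loses PhCOO⁻: pKₐ(C₆H₅COOH) ≈ 4.2

cyclohexyl–OClO₃ > cyclohexyl–Cl > cyclohexyl–ONO₂ > cyclohexyl–OPO(OH)₂ > cyclohexyl–OBz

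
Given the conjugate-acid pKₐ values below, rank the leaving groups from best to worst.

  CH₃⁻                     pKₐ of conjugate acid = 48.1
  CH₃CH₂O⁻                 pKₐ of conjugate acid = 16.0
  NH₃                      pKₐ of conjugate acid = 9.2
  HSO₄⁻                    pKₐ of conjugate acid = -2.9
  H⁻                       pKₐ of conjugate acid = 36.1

HSO₄⁻ > NH₃ > CH₃CH₂O⁻ > H⁻ > CH₃⁻

Lower conjugate-acid pKₐ ⇒ weaker base ⇒ better leaving group.
Sorting by the given values: HSO₄⁻ (-2.9), NH₃ (9.2), CH₃CH₂O⁻ (16.0), H⁻ (36.1), CH₃⁻ (48.1).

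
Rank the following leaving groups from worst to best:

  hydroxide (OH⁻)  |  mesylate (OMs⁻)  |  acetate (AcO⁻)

hydroxide (OH⁻) < acetate (AcO⁻) < mesylate (OMs⁻)

Leaving-group ability tracks the stability of the departed species; conjugate-acid pKₐ is the usual yardstick (lower pKₐ → better LG).
mesylate (OMs⁻): pKₐ(CH₃SO₃H (MsOH)) ≈ -1.9
acetate (AcO⁻): pKₐ(CH₃COOH) ≈ 4.8 — resonance-stabilised but still a weak base
hydroxide (OH⁻): pKₐ(H₂O) ≈ 15.7 — strong base; essentially never leaves without prior activation
The question asks for worst first, so the sequence is read in increasing leaving-group ability.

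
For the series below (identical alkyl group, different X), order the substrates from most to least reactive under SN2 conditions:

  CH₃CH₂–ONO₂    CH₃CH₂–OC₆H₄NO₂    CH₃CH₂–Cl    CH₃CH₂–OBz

CH₃CH₂–Cl > CH₃CH₂–ONO₂ > CH₃CH₂–OBz > CH₃CH₂–OC₆H₄NO₂

Identical carbon frameworks mean the comparison reduces to leaving-group quality.
Leaving-group ability tracks the stability of the departed species; conjugate-acid pKₐ is the usual yardstick (lower pKₐ → better LG).
CH₃CH₂–Cl loses Cl⁻: pKₐ(HCl) ≈ -7
CH₃CH₂–ONO₂ loses NO₃⁻: pKₐ(HNO₃) ≈ -1.3
CH₃CH₂–OBz loses PhCOO⁻: pKₐ(C₆H₅COOH) ≈ 4.2
CH₃CH₂–OC₆H₄NO₂ loses p-O₂N–C₆H₄–O⁻: pKₐ(p-nitrophenol) ≈ 7.2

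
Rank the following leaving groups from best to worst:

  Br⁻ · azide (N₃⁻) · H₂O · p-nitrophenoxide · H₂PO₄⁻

A good leaving group is a weak base: the lower the pKₐ of its conjugate acid, the more readily it departs.
Br⁻: pKₐ(HBr) ≈ -9 — weak base; good leaving group
H₂O: pKₐ(H₃O⁺) ≈ -1.7 — neutral; leaves from a protonated alcohol (R–OH₂⁺)
H₂PO₄⁻: pKₐ(H₃PO₄) ≈ 2.1 — moderate base; biological leaving group after further activation
azide (N₃⁻): pKₐ(HN₃) ≈ 4.7 — linear, resonance-stabilised
p-nitrophenoxide: pKₐ(p-nitrophenol) ≈ 7.2 — nitro group delocalises the charge; the classic chromogenic LG

Br⁻ > H₂O > H₂PO₄⁻ > azide (N₃⁻) > p-nitrophenoxide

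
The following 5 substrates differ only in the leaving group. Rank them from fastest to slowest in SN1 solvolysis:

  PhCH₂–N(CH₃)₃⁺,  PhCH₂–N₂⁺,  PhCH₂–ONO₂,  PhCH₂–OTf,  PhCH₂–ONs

PhCH₂–N₂⁺ > PhCH₂–OTf > PhCH₂–ONs > PhCH₂–ONO₂ > PhCH₂–N(CH₃)₃⁺

The skeletons are identical, so relative rate is governed entirely by leaving-group ability.
The more stable X⁻ (or X) is on its own — i.e. the weaker a base it is — the better a leaving group it makes.
PhCH₂–N₂⁺ loses N₂: no meaningful conjugate acid; N₂ departs as an exceptionally stable neutral molecule
PhCH₂–OTf loses OTf⁻: pKₐ(CF₃SO₃H (triflic acid)) ≈ -14
PhCH₂–ONs loses ONs⁻: pKₐ(p-O₂NC₆H₄SO₃H) ≈ -3.5
PhCH₂–ONO₂ loses NO₃⁻: pKₐ(HNO₃) ≈ -1.3
PhCH₂–N(CH₃)₃⁺ loses NR'₃: pKₐ(R'₃NH⁺) ≈ 10.7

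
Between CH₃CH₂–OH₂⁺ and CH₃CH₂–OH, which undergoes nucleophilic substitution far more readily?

From CH₃CH₂–OH the departing group would be OH⁻ (pKₐ(H₂O) ≈ 15.7). Strong base; essentially never leaves without prior activation.
From CH₃CH₂–OH₂⁺ the leaving group is H₂O (pKₐ(H₃O⁺) ≈ -1.7). Neutral; leaves from a protonated alcohol (R–OH₂⁺).
(In practice CH₃CH₂–OH₂⁺ is made from CH₃CH₂–OH by protonation with strong acid, converting the leaving group from hydroxide to neutral water.)

CH₃CH₂–OH₂⁺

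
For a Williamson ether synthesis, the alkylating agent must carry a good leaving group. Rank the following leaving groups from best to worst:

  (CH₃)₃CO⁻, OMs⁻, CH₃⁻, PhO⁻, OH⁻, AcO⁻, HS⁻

OMs⁻: pKₐ(CH₃SO₃H (MsOH)) ≈ -1.9 — resonance-delocalised alkanesulfonate
AcO⁻: pKₐ(CH₃COOH) ≈ 4.8 — resonance-stabilised but still a weak base
HS⁻: pKₐ(H₂S) ≈ 7 — larger and more polarisable than the oxygen analogue
PhO⁻: pKₐ(C₆H₅OH (phenol)) ≈ 10 — resonance into the ring helps, but still a poor LG
OH⁻: pKₐ(H₂O) ≈ 15.7 — strong base; essentially never leaves without prior activation
(CH₃)₃CO⁻: pKₐ(t-BuOH) ≈ 18
CH₃⁻: pKₐ(CH₄) ≈ 48

OMs⁻ > AcO⁻ > HS⁻ > PhO⁻ > OH⁻ > (CH₃)₃CO⁻ > CH₃⁻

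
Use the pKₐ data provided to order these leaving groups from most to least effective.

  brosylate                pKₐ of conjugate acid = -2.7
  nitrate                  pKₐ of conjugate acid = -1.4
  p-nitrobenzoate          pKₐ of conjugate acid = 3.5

brosylate > nitrate > p-nitrobenzoate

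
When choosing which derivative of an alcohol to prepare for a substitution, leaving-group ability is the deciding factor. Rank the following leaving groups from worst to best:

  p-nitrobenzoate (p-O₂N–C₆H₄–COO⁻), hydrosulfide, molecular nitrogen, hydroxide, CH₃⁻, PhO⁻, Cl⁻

CH₃⁻ < hydroxide < PhO⁻ < hydrosulfide < p-nitrobenzoate (p-O₂N–C₆H₄–COO⁻) < Cl⁻ < molecular nitrogen

Rank by basicity of the departing species: weakest base leaves most easily.
molecular nitrogen: no meaningful conjugate acid; N₂ departs as an exceptionally stable neutral molecule
Cl⁻: pKₐ(HCl) ≈ -7
p-nitrobenzoate (p-O₂N–C₆H₄–COO⁻): pKₐ(p-nitrobenzoic acid) ≈ 3.4
hydrosulfide: pKₐ(H₂S) ≈ 7
PhO⁻: pKₐ(C₆H₅OH (phenol)) ≈ 10
hydroxide: pKₐ(H₂O) ≈ 15.7
CH₃⁻: pKₐ(CH₄) ≈ 48
Reversing gives the worst-to-best order requested.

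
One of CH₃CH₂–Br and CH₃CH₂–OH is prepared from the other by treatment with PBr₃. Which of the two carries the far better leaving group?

CH₃CH₂–Br

From CH₃CH₂–OH the departing group would be OH⁻ (pKₐ(H₂O) ≈ 15.7). Strong base; essentially never leaves without prior activation.
From CH₃CH₂–Br the leaving group is Br⁻ (pKₐ(HBr) ≈ -9). Weak base; good leaving group.
Treatment with PBr₃ works by replacing the hydroxyl with bromide, making CH₃CH₂–Br enormously more reactive.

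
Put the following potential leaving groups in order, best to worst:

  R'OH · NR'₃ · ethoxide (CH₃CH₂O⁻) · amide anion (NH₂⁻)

R'OH > NR'₃ > ethoxide (CH₃CH₂O⁻) > amide anion (NH₂⁻)

R'OH: pKₐ(R'OH₂⁺) ≈ -2.4
NR'₃: pKₐ(R'₃NH⁺) ≈ 10.7
ethoxide (CH₃CH₂O⁻): pKₐ(CH₃CH₂OH) ≈ 16
amide anion (NH₂⁻): pKₐ(NH₃) ≈ 38 — extremely strong base; never a leaving group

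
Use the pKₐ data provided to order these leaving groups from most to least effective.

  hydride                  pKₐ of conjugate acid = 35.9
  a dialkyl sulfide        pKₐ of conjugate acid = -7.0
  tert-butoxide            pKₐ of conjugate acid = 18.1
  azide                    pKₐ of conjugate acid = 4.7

Lower conjugate-acid pKₐ ⇒ weaker base ⇒ better leaving group.
Sorting by the given values: a dialkyl sulfide (-7.0), azide (4.7), tert-butoxide (18.1), hydride (35.9).

a dialkyl sulfide > azide > tert-butoxide > hydride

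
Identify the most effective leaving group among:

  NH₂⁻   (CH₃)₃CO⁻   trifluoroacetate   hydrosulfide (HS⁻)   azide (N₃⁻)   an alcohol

an alcohol

Leaving-group ability tracks the stability of the departed species; conjugate-acid pKₐ is the usual yardstick (lower pKₐ → better LG).
an alcohol: pKₐ(R'OH₂⁺) ≈ -2.4
trifluoroacetate: pKₐ(CF₃COOH) ≈ 0.2
azide (N₃⁻): pKₐ(HN₃) ≈ 4.7
hydrosulfide (HS⁻): pKₐ(H₂S) ≈ 7
(CH₃)₃CO⁻: pKₐ(t-BuOH) ≈ 18
NH₂⁻: pKₐ(NH₃) ≈ 38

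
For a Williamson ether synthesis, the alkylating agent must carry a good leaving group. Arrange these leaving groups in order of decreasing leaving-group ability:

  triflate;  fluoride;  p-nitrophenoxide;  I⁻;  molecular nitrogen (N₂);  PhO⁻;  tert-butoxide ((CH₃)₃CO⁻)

molecular nitrogen (N₂) > triflate > I⁻ > fluoride > p-nitrophenoxide > PhO⁻ > tert-butoxide ((CH₃)₃CO⁻)

Rank by basicity of the departing species: weakest base leaves most easily.
molecular nitrogen (N₂): no meaningful conjugate acid; N₂ departs as an exceptionally stable neutral molecule
triflate: pKₐ(CF₃SO₃H (triflic acid)) ≈ -14
I⁻: pKₐ(HI) ≈ -10
fluoride: pKₐ(HF) ≈ 3.2
p-nitrophenoxide: pKₐ(p-nitrophenol) ≈ 7.2
PhO⁻: pKₐ(C₆H₅OH (phenol)) ≈ 10
tert-butoxide ((CH₃)₃CO⁻): pKₐ(t-BuOH) ≈ 18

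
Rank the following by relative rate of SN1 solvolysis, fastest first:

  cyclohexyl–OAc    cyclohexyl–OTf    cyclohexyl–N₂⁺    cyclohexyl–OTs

The skeletons are identical, so relative rate is governed entirely by leaving-group ability.
A good leaving group is a weak base: the lower the pKₐ of its conjugate acid, the more readily it departs.
cyclohexyl–N₂⁺ loses N₂: no meaningful conjugate acid; N₂ departs as an exceptionally stable neutral molecule
cyclohexyl–OTf loses OTf⁻: pKₐ(CF₃SO₃H (triflic acid)) ≈ -14
cyclohexyl–OTs loses OTs⁻: pKₐ(p-CH₃C₆H₄SO₃H (TsOH)) ≈ -2.8
cyclohexyl–OAc loses AcO⁻: pKₐ(CH₃COOH) ≈ 4.8

cyclohexyl–N₂⁺ > cyclohexyl–OTf > cyclohexyl–OTs > cyclohexyl–OAc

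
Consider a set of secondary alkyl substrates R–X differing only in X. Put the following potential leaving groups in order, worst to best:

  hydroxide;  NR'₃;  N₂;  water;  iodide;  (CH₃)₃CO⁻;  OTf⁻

Rank by basicity of the departing species: weakest base leaves most easily.
N₂: no meaningful conjugate acid; N₂ departs as an exceptionally stable neutral molecule
OTf⁻: pKₐ(CF₃SO₃H (triflic acid)) ≈ -14
iodide: pKₐ(HI) ≈ -10
water: pKₐ(H₃O⁺) ≈ -1.7
NR'₃: pKₐ(R'₃NH⁺) ≈ 10.7
hydroxide: pKₐ(H₂O) ≈ 15.7
(CH₃)₃CO⁻: pKₐ(t-BuOH) ≈ 18
Listed from poorest to best leaving group as asked.

(CH₃)₃CO⁻ < hydroxide < NR'₃ < water < iodide < OTf⁻ < N₂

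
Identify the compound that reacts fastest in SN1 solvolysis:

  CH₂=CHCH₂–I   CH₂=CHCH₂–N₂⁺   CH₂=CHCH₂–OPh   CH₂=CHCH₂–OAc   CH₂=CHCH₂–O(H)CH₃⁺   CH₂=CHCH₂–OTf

CH₂=CHCH₂–N₂⁺

Identical carbon frameworks mean the comparison reduces to leaving-group quality.
The more stable X⁻ (or X) is on its own — i.e. the weaker a base it is — the better a leaving group it makes.
CH₂=CHCH₂–N₂⁺ loses N₂: no meaningful conjugate acid; N₂ departs as an exceptionally stable neutral molecule
CH₂=CHCH₂–OTf loses OTf⁻: pKₐ(CF₃SO₃H (triflic acid)) ≈ -14
CH₂=CHCH₂–I loses I⁻: pKₐ(HI) ≈ -10
CH₂=CHCH₂–O(H)CH₃⁺ loses R'OH: pKₐ(R'OH₂⁺) ≈ -2.4
CH₂=CHCH₂–OAc loses AcO⁻: pKₐ(CH₃COOH) ≈ 4.8
CH₂=CHCH₂–OPh loses PhO⁻: pKₐ(C₆H₅OH (phenol)) ≈ 10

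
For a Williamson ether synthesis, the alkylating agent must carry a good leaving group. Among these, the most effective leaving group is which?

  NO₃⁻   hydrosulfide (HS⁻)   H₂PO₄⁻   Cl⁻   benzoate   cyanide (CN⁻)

Cl⁻: pKₐ(HCl) ≈ -7
NO₃⁻: pKₐ(HNO₃) ≈ -1.3
H₂PO₄⁻: pKₐ(H₃PO₄) ≈ 2.1
benzoate: pKₐ(C₆H₅COOH) ≈ 4.2
hydrosulfide (HS⁻): pKₐ(H₂S) ≈ 7
cyanide (CN⁻): pKₐ(HCN) ≈ 9.2

Cl⁻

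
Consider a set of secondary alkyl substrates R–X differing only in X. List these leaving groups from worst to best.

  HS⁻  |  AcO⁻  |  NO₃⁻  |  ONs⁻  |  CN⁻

CN⁻ < HS⁻ < AcO⁻ < NO₃⁻ < ONs⁻

Leaving-group ability tracks the stability of the departed species; conjugate-acid pKₐ is the usual yardstick (lower pKₐ → better LG).
ONs⁻: pKₐ(p-O₂NC₆H₄SO₃H) ≈ -3.5 — p-nitro group further stabilises the sulfonate
NO₃⁻: pKₐ(HNO₃) ≈ -1.3 — resonance-delocalised over three oxygens
AcO⁻: pKₐ(CH₃COOH) ≈ 4.8
HS⁻: pKₐ(H₂S) ≈ 7 — larger and more polarisable than the oxygen analogue
CN⁻: pKₐ(HCN) ≈ 9.2 — sp carbon stabilises the charge somewhat, but still a poor LG
The question asks for worst first, so the sequence is read in increasing leaving-group ability.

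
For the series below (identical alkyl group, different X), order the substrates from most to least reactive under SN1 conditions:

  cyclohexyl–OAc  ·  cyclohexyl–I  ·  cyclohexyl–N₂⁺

cyclohexyl–N₂⁺ > cyclohexyl–I > cyclohexyl–OAc

Same R in every case — rank the leaving groups.
A good leaving group is a weak base: the lower the pKₐ of its conjugate acid, the more readily it departs.
cyclohexyl–N₂⁺ loses N₂: no meaningful conjugate acid; N₂ departs as an exceptionally stable neutral molecule
cyclohexyl–I loses I⁻: pKₐ(HI) ≈ -10
cyclohexyl–OAc loses AcO⁻: pKₐ(CH₃COOH) ≈ 4.8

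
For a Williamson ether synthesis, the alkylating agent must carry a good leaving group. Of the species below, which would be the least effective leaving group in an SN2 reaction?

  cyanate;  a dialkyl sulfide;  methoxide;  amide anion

Leaving-group ability tracks the stability of the departed species; conjugate-acid pKₐ is the usual yardstick (lower pKₐ → better LG).
a dialkyl sulfide: pKₐ(R'₂SH⁺) ≈ -7
cyanate: pKₐ(HOCN) ≈ 3.5
methoxide: pKₐ(CH₃OH) ≈ 15.5
amide anion: pKₐ(NH₃) ≈ 38

amide anion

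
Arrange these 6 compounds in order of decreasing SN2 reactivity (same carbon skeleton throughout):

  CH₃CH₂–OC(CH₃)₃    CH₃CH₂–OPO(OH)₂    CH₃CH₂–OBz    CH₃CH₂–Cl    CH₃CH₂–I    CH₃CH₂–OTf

With the same alkyl group throughout, only the leaving group differentiates the rates.
A good leaving group is a weak base: the lower the pKₐ of its conjugate acid, the more readily it departs.
CH₃CH₂–OTf loses OTf⁻: pKₐ(CF₃SO₃H (triflic acid)) ≈ -14
CH₃CH₂–I loses I⁻: pKₐ(HI) ≈ -10
CH₃CH₂–Cl loses Cl⁻: pKₐ(HCl) ≈ -7
CH₃CH₂–OPO(OH)₂ loses H₂PO₄⁻: pKₐ(H₃PO₄) ≈ 2.1
CH₃CH₂–OBz loses PhCOO⁻: pKₐ(C₆H₅COOH) ≈ 4.2
CH₃CH₂–OC(CH₃)₃ loses (CH₃)₃CO⁻: pKₐ(t-BuOH) ≈ 18

CH₃CH₂–OTf > CH₃CH₂–I > CH₃CH₂–Cl > CH₃CH₂–OPO(OH)₂ > CH₃CH₂–OBz > CH₃CH₂–OC(CH₃)₃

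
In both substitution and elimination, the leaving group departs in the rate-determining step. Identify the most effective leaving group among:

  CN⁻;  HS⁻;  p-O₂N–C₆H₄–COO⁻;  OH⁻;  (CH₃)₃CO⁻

p-O₂N–C₆H₄–COO⁻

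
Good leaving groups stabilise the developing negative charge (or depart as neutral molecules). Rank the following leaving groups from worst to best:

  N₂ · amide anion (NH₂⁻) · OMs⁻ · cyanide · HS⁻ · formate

Leaving-group ability tracks the stability of the departed species; conjugate-acid pKₐ is the usual yardstick (lower pKₐ → better LG).
N₂: no meaningful conjugate acid; N₂ departs as an exceptionally stable neutral molecule
OMs⁻: pKₐ(CH₃SO₃H (MsOH)) ≈ -1.9 — resonance-delocalised alkanesulfonate
formate: pKₐ(HCOOH) ≈ 3.8 — resonance-stabilised carboxylate
HS⁻: pKₐ(H₂S) ≈ 7 — larger and more polarisable than the oxygen analogue
cyanide: pKₐ(HCN) ≈ 9.2
amide anion (NH₂⁻): pKₐ(NH₃) ≈ 38 — extremely strong base; never a leaving group
The question asks for worst first, so the sequence is read in increasing leaving-group ability.

amide anion (NH₂⁻) < cyanide < HS⁻ < formate < OMs⁻ < N₂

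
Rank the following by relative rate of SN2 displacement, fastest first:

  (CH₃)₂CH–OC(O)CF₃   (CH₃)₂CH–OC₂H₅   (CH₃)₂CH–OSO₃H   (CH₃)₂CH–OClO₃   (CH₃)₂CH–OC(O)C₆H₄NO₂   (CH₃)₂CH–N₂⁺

(CH₃)₂CH–N₂⁺ > (CH₃)₂CH–OClO₃ > (CH₃)₂CH–OSO₃H > (CH₃)₂CH–OC(O)CF₃ > (CH₃)₂CH–OC(O)C₆H₄NO₂ > (CH₃)₂CH–OC₂H₅

With the same alkyl group throughout, only the leaving group differentiates the rates.
Rank by basicity of the departing species: weakest base leaves most easily.
(CH₃)₂CH–N₂⁺ loses N₂: no meaningful conjugate acid; N₂ departs as an exceptionally stable neutral molecule
(CH₃)₂CH–OClO₃ loses ClO₄⁻: pKₐ(HClO₄) ≈ -10
(CH₃)₂CH–OSO₃H loses HSO₄⁻: pKₐ(H₂SO₄) ≈ -3
(CH₃)₂CH–OC(O)CF₃ loses CF₃COO⁻: pKₐ(CF₃COOH) ≈ 0.2
(CH₃)₂CH–OC(O)C₆H₄NO₂ loses p-O₂N–C₆H₄–COO⁻: pKₐ(p-nitrobenzoic acid) ≈ 3.4
(CH₃)₂CH–OC₂H₅ loses CH₃CH₂O⁻: pKₐ(CH₃CH₂OH) ≈ 16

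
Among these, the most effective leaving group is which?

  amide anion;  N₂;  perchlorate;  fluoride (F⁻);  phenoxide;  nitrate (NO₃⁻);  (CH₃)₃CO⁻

N₂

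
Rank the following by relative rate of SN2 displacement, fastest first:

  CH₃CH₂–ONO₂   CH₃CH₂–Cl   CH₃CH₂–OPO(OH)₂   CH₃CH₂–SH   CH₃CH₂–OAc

CH₃CH₂–Cl > CH₃CH₂–ONO₂ > CH₃CH₂–OPO(OH)₂ > CH₃CH₂–OAc > CH₃CH₂–SH

The skeletons are identical, so relative rate is governed entirely by leaving-group ability.
Rank by basicity of the departing species: weakest base leaves most easily.
CH₃CH₂–Cl loses Cl⁻: pKₐ(HCl) ≈ -7
CH₃CH₂–ONO₂ loses NO₃⁻: pKₐ(HNO₃) ≈ -1.3
CH₃CH₂–OPO(OH)₂ loses H₂PO₄⁻: pKₐ(H₃PO₄) ≈ 2.1
CH₃CH₂–OAc loses AcO⁻: pKₐ(CH₃COOH) ≈ 4.8
CH₃CH₂–SH loses HS⁻: pKₐ(H₂S) ≈ 7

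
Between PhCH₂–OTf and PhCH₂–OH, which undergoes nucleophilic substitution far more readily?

PhCH₂–OTf

From PhCH₂–OH the departing group would be OH⁻ (pKₐ(H₂O) ≈ 15.7). Strong base; essentially never leaves without prior activation.
From PhCH₂–OTf the leaving group is OTf⁻ (pKₐ(CF₃SO₃H (triflic acid)) ≈ -14). Charge spread over three oxygens and a CF₃ group; the premier leaving group in synthesis.
(In practice PhCH₂–OTf is made from PhCH₂–OH by treatment with Tf₂O / 2,6-lutidine, converting the hydroxyl into a triflate.)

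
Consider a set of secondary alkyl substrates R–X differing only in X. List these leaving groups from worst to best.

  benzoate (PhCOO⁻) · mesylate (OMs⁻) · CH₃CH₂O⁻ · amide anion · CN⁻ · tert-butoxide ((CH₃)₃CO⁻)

amide anion < tert-butoxide ((CH₃)₃CO⁻) < CH₃CH₂O⁻ < CN⁻ < benzoate (PhCOO⁻) < mesylate (OMs⁻)

A good leaving group is a weak base: the lower the pKₐ of its conjugate acid, the more readily it departs.
mesylate (OMs⁻): pKₐ(CH₃SO₃H (MsOH)) ≈ -1.9
benzoate (PhCOO⁻): pKₐ(C₆H₅COOH) ≈ 4.2
CN⁻: pKₐ(HCN) ≈ 9.2 — sp carbon stabilises the charge somewhat, but still a poor LG
CH₃CH₂O⁻: pKₐ(CH₃CH₂OH) ≈ 16 — strong base; alkoxides do not leave unassisted
tert-butoxide ((CH₃)₃CO⁻): pKₐ(t-BuOH) ≈ 18
amide anion: pKₐ(NH₃) ≈ 38 — extremely strong base; never a leaving group
Listed from poorest to best leaving group as asked.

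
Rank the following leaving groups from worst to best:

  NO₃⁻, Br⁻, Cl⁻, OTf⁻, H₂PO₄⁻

OTf⁻: pKₐ(CF₃SO₃H (triflic acid)) ≈ -14
Br⁻: pKₐ(HBr) ≈ -9
Cl⁻: pKₐ(HCl) ≈ -7 — moderately weak base
NO₃⁻: pKₐ(HNO₃) ≈ -1.3
H₂PO₄⁻: pKₐ(H₃PO₄) ≈ 2.1 — moderate base; biological leaving group after further activation
Reversing gives the worst-to-best order requested.

H₂PO₄⁻ < NO₃⁻ < Cl⁻ < Br⁻ < OTf⁻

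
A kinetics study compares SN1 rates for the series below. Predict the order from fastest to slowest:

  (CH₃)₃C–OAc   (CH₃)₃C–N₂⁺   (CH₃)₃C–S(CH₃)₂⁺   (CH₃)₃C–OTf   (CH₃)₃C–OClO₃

Same R in every case — rank the leaving groups.
The more stable X⁻ (or X) is on its own — i.e. the weaker a base it is — the better a leaving group it makes.
(CH₃)₃C–N₂⁺ loses N₂: no meaningful conjugate acid; N₂ departs as an exceptionally stable neutral molecule
(CH₃)₃C–OTf loses OTf⁻: pKₐ(CF₃SO₃H (triflic acid)) ≈ -14
(CH₃)₃C–OClO₃ loses ClO₄⁻: pKₐ(HClO₄) ≈ -10
(CH₃)₃C–S(CH₃)₂⁺ loses SR'₂: pKₐ(R'₂SH⁺) ≈ -7
(CH₃)₃C–OAc loses AcO⁻: pKₐ(CH₃COOH) ≈ 4.8

(CH₃)₃C–N₂⁺ > (CH₃)₃C–OTf > (CH₃)₃C–OClO₃ > (CH₃)₃C–S(CH₃)₂⁺ > (CH₃)₃C–OAc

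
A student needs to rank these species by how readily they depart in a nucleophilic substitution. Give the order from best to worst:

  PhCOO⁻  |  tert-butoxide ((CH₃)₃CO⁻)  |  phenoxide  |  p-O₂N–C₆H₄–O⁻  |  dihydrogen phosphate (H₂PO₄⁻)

The more stable X⁻ (or X) is on its own — i.e. the weaker a base it is — the better a leaving group it makes.
dihydrogen phosphate (H₂PO₄⁻): pKₐ(H₃PO₄) ≈ 2.1
PhCOO⁻: pKₐ(C₆H₅COOH) ≈ 4.2
p-O₂N–C₆H₄–O⁻: pKₐ(p-nitrophenol) ≈ 7.2
phenoxide: pKₐ(C₆H₅OH (phenol)) ≈ 10
tert-butoxide ((CH₃)₃CO⁻): pKₐ(t-BuOH) ≈ 18

dihydrogen phosphate (H₂PO₄⁻) > PhCOO⁻ > p-O₂N–C₆H₄–O⁻ > phenoxide > tert-butoxide ((CH₃)₃CO⁻)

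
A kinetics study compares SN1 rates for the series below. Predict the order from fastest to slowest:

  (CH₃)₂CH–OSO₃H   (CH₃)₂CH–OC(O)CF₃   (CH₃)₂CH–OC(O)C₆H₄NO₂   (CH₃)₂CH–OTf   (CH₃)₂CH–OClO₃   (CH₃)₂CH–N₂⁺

(CH₃)₂CH–N₂⁺ > (CH₃)₂CH–OTf > (CH₃)₂CH–OClO₃ > (CH₃)₂CH–OSO₃H > (CH₃)₂CH–OC(O)CF₃ > (CH₃)₂CH–OC(O)C₆H₄NO₂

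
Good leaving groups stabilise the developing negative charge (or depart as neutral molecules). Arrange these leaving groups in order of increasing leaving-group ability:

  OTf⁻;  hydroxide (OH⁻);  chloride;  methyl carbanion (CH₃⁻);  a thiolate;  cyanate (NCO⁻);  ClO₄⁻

methyl carbanion (CH₃⁻) < hydroxide (OH⁻) < a thiolate < cyanate (NCO⁻) < chloride < ClO₄⁻ < OTf⁻

Leaving-group ability tracks the stability of the departed species; conjugate-acid pKₐ is the usual yardstick (lower pKₐ → better LG).
OTf⁻: pKₐ(CF₃SO₃H (triflic acid)) ≈ -14
ClO₄⁻: pKₐ(HClO₄) ≈ -10
chloride: pKₐ(HCl) ≈ -7
cyanate (NCO⁻): pKₐ(HOCN) ≈ 3.5
a thiolate: pKₐ(RSH (a thiol)) ≈ 10.5
hydroxide (OH⁻): pKₐ(H₂O) ≈ 15.7
methyl carbanion (CH₃⁻): pKₐ(CH₄) ≈ 48
The question asks for worst first, so the sequence is read in increasing leaving-group ability.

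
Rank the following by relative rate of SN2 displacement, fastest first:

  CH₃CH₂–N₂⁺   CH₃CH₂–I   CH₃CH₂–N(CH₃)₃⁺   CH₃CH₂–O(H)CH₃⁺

Same R in every case — rank the leaving groups.
A good leaving group is a weak base: the lower the pKₐ of its conjugate acid, the more readily it departs.
CH₃CH₂–N₂⁺ loses N₂: no meaningful conjugate acid; N₂ departs as an exceptionally stable neutral molecule
CH₃CH₂–I loses I⁻: pKₐ(HI) ≈ -10
CH₃CH₂–O(H)CH₃⁺ loses R'OH: pKₐ(R'OH₂⁺) ≈ -2.4
CH₃CH₂–N(CH₃)₃⁺ loses NR'₃: pKₐ(R'₃NH⁺) ≈ 10.7

CH₃CH₂–N₂⁺ > CH₃CH₂–I > CH₃CH₂–O(H)CH₃⁺ > CH₃CH₂–N(CH₃)₃⁺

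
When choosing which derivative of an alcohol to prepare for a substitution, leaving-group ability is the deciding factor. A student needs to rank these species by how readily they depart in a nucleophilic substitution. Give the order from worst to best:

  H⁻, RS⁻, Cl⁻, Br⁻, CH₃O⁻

Leaving-group ability tracks the stability of the departed species; conjugate-acid pKₐ is the usual yardstick (lower pKₐ → better LG).
Br⁻: pKₐ(HBr) ≈ -9 — weak base; good leaving group
Cl⁻: pKₐ(HCl) ≈ -7 — moderately weak base
RS⁻: pKₐ(RSH (a thiol)) ≈ 10.5 — moderately basic; rarely leaves without activation
CH₃O⁻: pKₐ(CH₃OH) ≈ 15.5 — strong base; alkoxides do not leave unassisted
H⁻: pKₐ(H₂) ≈ 36 — extremely strong base; leaves only in special hydride-transfer contexts
The question asks for worst first, so the sequence is read in increasing leaving-group ability.

H⁻ < CH₃O⁻ < RS⁻ < Cl⁻ < Br⁻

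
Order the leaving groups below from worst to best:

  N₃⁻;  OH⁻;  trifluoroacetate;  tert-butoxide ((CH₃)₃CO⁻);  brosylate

tert-butoxide ((CH₃)₃CO⁻) < OH⁻ < N₃⁻ < trifluoroacetate < brosylate

The more stable X⁻ (or X) is on its own — i.e. the weaker a base it is — the better a leaving group it makes.
brosylate: pKₐ(p-BrC₆H₄SO₃H) ≈ -2.8
trifluoroacetate: pKₐ(CF₃COOH) ≈ 0.2
N₃⁻: pKₐ(HN₃) ≈ 4.7
OH⁻: pKₐ(H₂O) ≈ 15.7
tert-butoxide ((CH₃)₃CO⁻): pKₐ(t-BuOH) ≈ 18
The question asks for worst first, so the sequence is read in increasing leaving-group ability.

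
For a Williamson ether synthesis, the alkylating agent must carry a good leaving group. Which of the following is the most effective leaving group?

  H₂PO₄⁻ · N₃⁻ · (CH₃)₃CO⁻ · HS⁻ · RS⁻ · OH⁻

The more stable X⁻ (or X) is on its own — i.e. the weaker a base it is — the better a leaving group it makes.
H₂PO₄⁻: pKₐ(H₃PO₄) ≈ 2.1
N₃⁻: pKₐ(HN₃) ≈ 4.7
HS⁻: pKₐ(H₂S) ≈ 7
RS⁻: pKₐ(RSH (a thiol)) ≈ 10.5
OH⁻: pKₐ(H₂O) ≈ 15.7
(CH₃)₃CO⁻: pKₐ(t-BuOH) ≈ 18

H₂PO₄⁻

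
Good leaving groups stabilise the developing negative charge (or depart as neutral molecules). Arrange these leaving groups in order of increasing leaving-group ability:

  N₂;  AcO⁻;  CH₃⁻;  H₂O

Rank by basicity of the departing species: weakest base leaves most easily.
N₂: no meaningful conjugate acid; N₂ departs as an exceptionally stable neutral molecule
H₂O: pKₐ(H₃O⁺) ≈ -1.7 — neutral; leaves from a protonated alcohol (R–OH₂⁺)
AcO⁻: pKₐ(CH₃COOH) ≈ 4.8
CH₃⁻: pKₐ(CH₄) ≈ 48 — unstabilised carbanion; the worst conceivable leaving group
Reversing gives the worst-to-best order requested.

CH₃⁻ < AcO⁻ < H₂O < N₂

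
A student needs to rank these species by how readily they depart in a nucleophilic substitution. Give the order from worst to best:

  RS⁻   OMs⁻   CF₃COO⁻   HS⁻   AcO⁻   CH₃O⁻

OMs⁻: pKₐ(CH₃SO₃H (MsOH)) ≈ -1.9
CF₃COO⁻: pKₐ(CF₃COOH) ≈ 0.2
AcO⁻: pKₐ(CH₃COOH) ≈ 4.8
HS⁻: pKₐ(H₂S) ≈ 7
RS⁻: pKₐ(RSH (a thiol)) ≈ 10.5
CH₃O⁻: pKₐ(CH₃OH) ≈ 15.5
The question asks for worst first, so the sequence is read in increasing leaving-group ability.

CH₃O⁻ < RS⁻ < HS⁻ < AcO⁻ < CF₃COO⁻ < OMs⁻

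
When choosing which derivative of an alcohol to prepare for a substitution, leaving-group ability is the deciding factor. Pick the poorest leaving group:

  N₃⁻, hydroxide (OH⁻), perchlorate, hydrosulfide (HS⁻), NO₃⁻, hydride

hydride

perchlorate: pKₐ(HClO₄) ≈ -10
NO₃⁻: pKₐ(HNO₃) ≈ -1.3
N₃⁻: pKₐ(HN₃) ≈ 4.7
hydrosulfide (HS⁻): pKₐ(H₂S) ≈ 7
hydroxide (OH⁻): pKₐ(H₂O) ≈ 15.7
hydride: pKₐ(H₂) ≈ 36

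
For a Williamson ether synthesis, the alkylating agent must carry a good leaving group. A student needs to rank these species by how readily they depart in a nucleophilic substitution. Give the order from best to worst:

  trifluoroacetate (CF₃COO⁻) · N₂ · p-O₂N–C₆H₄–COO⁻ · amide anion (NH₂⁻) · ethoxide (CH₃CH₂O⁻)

N₂: no meaningful conjugate acid; N₂ departs as an exceptionally stable neutral molecule
trifluoroacetate (CF₃COO⁻): pKₐ(CF₃COOH) ≈ 0.2
p-O₂N–C₆H₄–COO⁻: pKₐ(p-nitrobenzoic acid) ≈ 3.4
ethoxide (CH₃CH₂O⁻): pKₐ(CH₃CH₂OH) ≈ 16
amide anion (NH₂⁻): pKₐ(NH₃) ≈ 38

N₂ > trifluoroacetate (CF₃COO⁻) > p-O₂N–C₆H₄–COO⁻ > ethoxide (CH₃CH₂O⁻) > amide anion (NH₂⁻)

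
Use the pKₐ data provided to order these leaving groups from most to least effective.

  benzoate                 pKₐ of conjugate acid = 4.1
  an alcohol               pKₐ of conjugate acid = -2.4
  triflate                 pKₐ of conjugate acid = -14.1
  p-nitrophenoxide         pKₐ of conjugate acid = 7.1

triflate > an alcohol > benzoate > p-nitrophenoxide

Lower conjugate-acid pKₐ ⇒ weaker base ⇒ better leaving group.
Sorting by the given values: triflate (-14.1), an alcohol (-2.4), benzoate (4.1), p-nitrophenoxide (7.1).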